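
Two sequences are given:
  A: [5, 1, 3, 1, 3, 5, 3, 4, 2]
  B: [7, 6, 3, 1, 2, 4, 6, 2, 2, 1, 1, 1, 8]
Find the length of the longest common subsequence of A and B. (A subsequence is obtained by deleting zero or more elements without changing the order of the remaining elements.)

4

A longest common subsequence is 3, 1, 4, 2 (length 4); the LCS DP confirms no longer common subsequence exists.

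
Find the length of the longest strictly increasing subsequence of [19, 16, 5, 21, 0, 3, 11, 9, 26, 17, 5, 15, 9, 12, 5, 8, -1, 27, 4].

Scanning left to right, the best length ending at each element is: 19→1, 16→1, 5→1, 21→2, 0→1, 3→2, 11→3, 9→3, 26→4, 17→4, 5→3, 15→4, 9→4, 12→5, 5→3, 8→4, -1→1, 27→6, 4→3.
So the longest increasing subsequence has length 6, e.g. 0, 3, 5, 9, 12, 27.

6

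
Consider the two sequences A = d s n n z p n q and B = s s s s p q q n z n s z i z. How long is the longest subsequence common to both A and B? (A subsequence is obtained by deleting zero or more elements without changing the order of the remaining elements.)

A longest common subsequence is snnz (length 4); the LCS DP confirms no longer common subsequence exists.

4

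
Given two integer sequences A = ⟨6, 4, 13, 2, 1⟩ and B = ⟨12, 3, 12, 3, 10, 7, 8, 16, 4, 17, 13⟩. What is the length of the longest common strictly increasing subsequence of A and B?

For each value that appears in both, track the longest common increasing run ending there.
The best achievable length is 2; one witness is 4, 13 (A-positions 2,3, B-positions 9,11).

2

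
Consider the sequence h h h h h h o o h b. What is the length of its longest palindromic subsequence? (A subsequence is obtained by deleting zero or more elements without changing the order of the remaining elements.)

One longest palindromic subsequence is hhhhhhh (positions 1,2,3,4,5,6,9); it reads the same forward and backward, and the interval DP gives dp[1][10] = 7.

7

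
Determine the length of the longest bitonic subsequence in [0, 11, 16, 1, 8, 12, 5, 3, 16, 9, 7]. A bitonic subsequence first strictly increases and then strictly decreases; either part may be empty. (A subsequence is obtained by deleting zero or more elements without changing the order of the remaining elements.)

7

One longest bitonic subsequence is 0, 1, 8, 12, 16, 9, 7 (positions 1,4,5,6,9,10,11): it rises to 16 then falls. Length 7 is optimal.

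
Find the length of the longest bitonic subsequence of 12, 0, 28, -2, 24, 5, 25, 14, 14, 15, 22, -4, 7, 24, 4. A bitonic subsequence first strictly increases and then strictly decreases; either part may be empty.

One longest bitonic subsequence is 0, 5, 14, 15, 22, 7, 4 (positions 2,6,8,10,11,13,15): it rises to 22 then falls. Length 7 is optimal.

7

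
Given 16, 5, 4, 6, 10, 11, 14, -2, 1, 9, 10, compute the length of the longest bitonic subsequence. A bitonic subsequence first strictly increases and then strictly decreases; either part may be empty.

6

One longest bitonic subsequence is 5, 6, 10, 11, 14, 10 (positions 2,4,5,6,7,11): it rises to 14 then falls. Length 6 is optimal.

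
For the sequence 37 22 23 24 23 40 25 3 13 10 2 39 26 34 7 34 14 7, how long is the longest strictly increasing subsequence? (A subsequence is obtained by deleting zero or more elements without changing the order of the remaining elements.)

Let dp[i] be the longest increasing subsequence ending at position i. Then dp = [1, 1, 2, 3, 2, 4, 4, 1, 2, 2, 1, 5, 5, 6, 2, 6, 3, 2].
The maximum is 6; one witness is 22, 23, 24, 25, 26, 34 at positions 2,3,4,7,13,14.

6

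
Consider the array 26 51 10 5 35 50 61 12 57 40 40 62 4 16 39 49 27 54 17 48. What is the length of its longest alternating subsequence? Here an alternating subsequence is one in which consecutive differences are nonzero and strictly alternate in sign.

A longest alternating subsequence is 26, 51, 10, 35, 12, 57, 40, 62, 4, 39, 27, 54, 17, 48 (positions 1,2,3,5,8,9,10,12,13,15,17,18,19,20); its 13 consecutive differences strictly alternate in sign, and length 14 is optimal.

14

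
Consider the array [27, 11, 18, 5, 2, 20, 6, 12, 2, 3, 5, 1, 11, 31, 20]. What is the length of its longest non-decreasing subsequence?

6

Let dp[i] be the longest non-decreasing subsequence ending at position i. Then dp = [1, 1, 2, 1, 1, 3, 2, 3, 2, 3, 4, 1, 5, 6, 6].
The maximum is 6; one witness is 2, 2, 3, 5, 11, 31 at positions 5,9,10,11,13,14.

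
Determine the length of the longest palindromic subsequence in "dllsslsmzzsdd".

Using dp[i][j] = 2 + dp[i+1][j−1] if the ends match, else max(dp[i+1][j], dp[i][j−1]):
dp[1][13] = 7. A witness is dsslssd at positions 1,4,5,6,7,11,13.

7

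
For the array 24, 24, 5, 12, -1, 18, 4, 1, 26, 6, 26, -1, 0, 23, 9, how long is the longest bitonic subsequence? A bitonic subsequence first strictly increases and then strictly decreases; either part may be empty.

6

Let inc[i] be the LIS ending at i and dec[i] the longest strictly decreasing subsequence starting at i. inc = [1, 1, 1, 2, 1, 3, 2, 2, 4, 3, 4, 1, 2, 4, 4], dec = [5, 5, 4, 4, 1, 4, 3, 2, 3, 2, 3, 1, 1, 2, 1].
max_i inc[i]+dec[i]−1 = 6, with one witness 5, 12, 18, 4, 1, 0.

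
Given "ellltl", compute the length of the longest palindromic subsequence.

4

One longest palindromic subsequence is llll (positions 2,3,4,6); it reads the same forward and backward, and the interval DP gives dp[1][6] = 4.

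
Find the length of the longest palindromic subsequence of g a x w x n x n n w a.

One longest palindromic subsequence is awnnnwa (positions 2,4,6,8,9,10,11); it reads the same forward and backward, and the interval DP gives dp[1][11] = 7.

7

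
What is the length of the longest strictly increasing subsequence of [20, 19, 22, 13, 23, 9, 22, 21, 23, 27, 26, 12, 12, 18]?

Let dp[i] be the longest increasing subsequence ending at position i. Then dp = [1, 1, 2, 1, 3, 1, 2, 2, 3, 4, 4, 2, 2, 3].
The maximum is 4; one witness is 20, 22, 23, 27 at positions 1,3,5,10.

4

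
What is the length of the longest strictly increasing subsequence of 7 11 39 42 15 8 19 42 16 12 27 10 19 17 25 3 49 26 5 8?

Let dp[i] be the longest increasing subsequence ending at position i. Then dp = [1, 2, 3, 4, 3, 2, 4, 5, 4, 3, 5, 3, 5, 5, 6, 1, 7, 7, 2, 3].
The maximum is 7; one witness is 7, 11, 15, 16, 19, 25, 49 at positions 1,2,5,9,13,15,17.

7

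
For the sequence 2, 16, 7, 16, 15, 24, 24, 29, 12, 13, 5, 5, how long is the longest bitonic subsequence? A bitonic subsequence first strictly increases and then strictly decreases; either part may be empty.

One longest bitonic subsequence is 2, 7, 16, 24, 29, 13, 5 (positions 1,3,4,6,8,10,12): it rises to 29 then falls. Length 7 is optimal.

7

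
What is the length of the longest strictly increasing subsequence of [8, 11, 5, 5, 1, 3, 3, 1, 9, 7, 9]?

4

Scanning left to right, the best length ending at each element is: 8→1, 11→2, 5→1, 5→1, 1→1, 3→2, 3→2, 1→1, 9→3, 7→3, 9→4.
So the longest increasing subsequence has length 4, e.g. 1, 3, 7, 9.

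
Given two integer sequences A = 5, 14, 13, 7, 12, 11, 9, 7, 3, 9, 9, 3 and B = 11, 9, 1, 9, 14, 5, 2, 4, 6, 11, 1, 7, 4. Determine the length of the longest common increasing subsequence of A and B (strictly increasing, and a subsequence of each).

2

For each value that appears in both, track the longest common increasing run ending there.
The best achievable length is 2; one witness is 5, 11 (A-positions 1,6, B-positions 6,10).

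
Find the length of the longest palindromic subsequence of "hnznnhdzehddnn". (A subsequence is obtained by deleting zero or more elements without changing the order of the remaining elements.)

One longest palindromic subsequence is nndddnn (positions 2,4,7,11,12,13,14); it reads the same forward and backward, and the interval DP gives dp[1][14] = 7.

7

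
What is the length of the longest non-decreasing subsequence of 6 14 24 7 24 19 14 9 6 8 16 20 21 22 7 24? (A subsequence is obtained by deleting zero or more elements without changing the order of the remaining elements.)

Scanning left to right, the best length ending at each element is: 6→1, 14→2, 24→3, 7→2, 24→4, 19→3, 14→3, 9→3, 6→2, 8→3, 16→4, 20→5, 21→6, 22→7, 7→3, 24→8.
So the longest non-decreasing subsequence has length 8, e.g. 6, 14, 14, 16, 20, 21, 22, 24.

8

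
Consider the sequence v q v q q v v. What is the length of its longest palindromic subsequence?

6

One longest palindromic subsequence is vvqqvv (positions 1,3,4,5,6,7); it reads the same forward and backward, and the interval DP gives dp[1][7] = 6.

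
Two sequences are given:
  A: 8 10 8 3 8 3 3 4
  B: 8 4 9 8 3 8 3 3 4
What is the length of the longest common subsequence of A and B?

A longest common subsequence is 8, 8, 3, 8, 3, 3, 4 (length 7); the LCS DP confirms no longer common subsequence exists.

7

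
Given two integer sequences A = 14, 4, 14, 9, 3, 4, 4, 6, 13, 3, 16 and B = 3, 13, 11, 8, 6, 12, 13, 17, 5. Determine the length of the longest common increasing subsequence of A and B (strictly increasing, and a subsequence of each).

A longest common strictly increasing subsequence is 3, 6, 13 (length 3); it appears in order in both A and B, and no longer such subsequence exists.

3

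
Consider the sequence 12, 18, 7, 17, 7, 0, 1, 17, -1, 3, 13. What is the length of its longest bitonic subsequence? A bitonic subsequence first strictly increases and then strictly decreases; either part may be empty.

6

One longest bitonic subsequence is 12, 18, 17, 7, 1, -1 (positions 1,2,4,5,7,9): it rises to 18 then falls. Length 6 is optimal.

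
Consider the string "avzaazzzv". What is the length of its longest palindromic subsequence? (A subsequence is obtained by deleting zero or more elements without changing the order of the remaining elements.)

One longest palindromic subsequence is vzzzzv (positions 2,3,6,7,8,9); it reads the same forward and backward, and the interval DP gives dp[1][9] = 6.

6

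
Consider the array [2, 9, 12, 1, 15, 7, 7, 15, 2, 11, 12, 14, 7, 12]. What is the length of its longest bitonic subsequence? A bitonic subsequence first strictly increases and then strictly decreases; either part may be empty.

6

One longest bitonic subsequence is 2, 9, 12, 15, 14, 12 (positions 1,2,3,5,12,14): it rises to 15 then falls. Length 6 is optimal.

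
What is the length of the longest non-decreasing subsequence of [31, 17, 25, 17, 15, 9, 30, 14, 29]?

Let dp[i] be the longest non-decreasing subsequence ending at position i. Then dp = [1, 1, 2, 2, 1, 1, 3, 2, 3].
The maximum is 3; one witness is 17, 25, 30 at positions 2,3,7.

3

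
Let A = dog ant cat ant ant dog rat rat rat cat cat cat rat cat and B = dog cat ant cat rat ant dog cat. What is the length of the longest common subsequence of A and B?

Backtracking the LCS table gives one alignment: dog (A1,B1) → ant (A2,B3) → cat (A3,B4) → ant (A5,B6) → dog (A6,B7) → cat (A14,B8).
So the longest common subsequence has length 6.

6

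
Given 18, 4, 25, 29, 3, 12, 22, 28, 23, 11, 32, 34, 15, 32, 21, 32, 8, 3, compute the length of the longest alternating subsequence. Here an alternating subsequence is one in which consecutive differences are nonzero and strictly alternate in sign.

A longest alternating subsequence is 18, 4, 25, 3, 28, 23, 32, 15, 32, 21, 32, 8 (positions 1,2,3,5,8,9,11,13,14,15,16,17); its 11 consecutive differences strictly alternate in sign, and length 12 is optimal.

12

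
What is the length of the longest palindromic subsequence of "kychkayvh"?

3

One longest palindromic subsequence is hvh (positions 4,8,9); it reads the same forward and backward, and the interval DP gives dp[1][9] = 3.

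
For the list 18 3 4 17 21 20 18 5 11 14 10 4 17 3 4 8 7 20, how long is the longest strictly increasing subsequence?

7

Scanning left to right, the best length ending at each element is: 18→1, 3→1, 4→2, 17→3, 21→4, 20→4, 18→4, 5→3, 11→4, 14→5, 10→4, 4→2, 17→6, 3→1, 4→2, 8→4, 7→4, 20→7.
So the longest increasing subsequence has length 7, e.g. 3, 4, 5, 11, 14, 17, 20.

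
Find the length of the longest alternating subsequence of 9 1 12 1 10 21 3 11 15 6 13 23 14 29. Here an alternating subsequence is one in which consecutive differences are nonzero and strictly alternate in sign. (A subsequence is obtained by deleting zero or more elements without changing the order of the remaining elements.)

A longest alternating subsequence is 9, 1, 12, 1, 10, 3, 11, 6, 23, 14, 29 (positions 1,2,3,4,5,7,8,10,12,13,14); its 10 consecutive differences strictly alternate in sign, and length 11 is optimal.

11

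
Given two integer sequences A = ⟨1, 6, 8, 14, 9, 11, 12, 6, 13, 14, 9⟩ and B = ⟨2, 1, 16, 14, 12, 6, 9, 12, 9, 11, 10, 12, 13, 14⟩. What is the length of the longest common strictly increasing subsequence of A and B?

7

For each value that appears in both, track the longest common increasing run ending there.
The best achievable length is 7; one witness is 1, 6, 9, 11, 12, 13, 14 (A-positions 1,2,5,6,7,9,10, B-positions 2,6,7,10,12,13,14).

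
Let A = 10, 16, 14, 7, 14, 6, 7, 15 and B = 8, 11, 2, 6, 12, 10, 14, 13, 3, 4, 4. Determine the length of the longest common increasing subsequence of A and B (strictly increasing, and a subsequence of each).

A longest common strictly increasing subsequence is 10, 14 (length 2); it appears in order in both A and B, and no longer such subsequence exists.

2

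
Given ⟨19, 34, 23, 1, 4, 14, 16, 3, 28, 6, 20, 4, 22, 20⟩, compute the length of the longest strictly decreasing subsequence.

5

One longest decreasing subsequence is 34, 23, 14, 6, 4 (positions 2,3,6,10,12), of length 5; no longer one exists.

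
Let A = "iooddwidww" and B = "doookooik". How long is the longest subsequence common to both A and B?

3

Backtracking the LCS table gives one alignment: o (A2,B6) → o (A3,B7) → i (A7,B8).
So the longest common subsequence has length 3.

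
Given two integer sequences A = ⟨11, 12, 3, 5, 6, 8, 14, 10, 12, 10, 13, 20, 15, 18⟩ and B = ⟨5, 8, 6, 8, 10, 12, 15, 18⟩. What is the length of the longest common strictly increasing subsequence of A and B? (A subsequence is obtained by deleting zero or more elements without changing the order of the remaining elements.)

For each value that appears in both, track the longest common increasing run ending there.
The best achievable length is 7; one witness is 5, 6, 8, 10, 12, 15, 18 (A-positions 4,5,6,8,9,13,14, B-positions 1,3,4,5,6,7,8).

7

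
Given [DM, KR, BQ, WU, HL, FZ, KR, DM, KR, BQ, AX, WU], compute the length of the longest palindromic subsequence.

5

Using dp[i][j] = 2 + dp[i+1][j−1] if the ends match, else max(dp[i+1][j], dp[i][j−1]):
dp[1][12] = 5. A witness is WU KR DM KR WU at positions 4,7,8,9,12.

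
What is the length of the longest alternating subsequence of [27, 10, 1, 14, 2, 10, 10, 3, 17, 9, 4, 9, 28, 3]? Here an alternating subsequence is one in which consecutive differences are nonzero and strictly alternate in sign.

A longest alternating subsequence is 27, 10, 14, 2, 10, 3, 17, 4, 9, 3 (positions 1,2,4,5,6,8,9,11,12,14); its 9 consecutive differences strictly alternate in sign, and length 10 is optimal.

10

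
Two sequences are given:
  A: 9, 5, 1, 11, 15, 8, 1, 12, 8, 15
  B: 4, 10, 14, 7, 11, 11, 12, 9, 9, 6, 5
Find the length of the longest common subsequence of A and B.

Backtracking the LCS table gives one alignment: 9 (A1,B9) → 5 (A2,B11).
So the longest common subsequence has length 2.

2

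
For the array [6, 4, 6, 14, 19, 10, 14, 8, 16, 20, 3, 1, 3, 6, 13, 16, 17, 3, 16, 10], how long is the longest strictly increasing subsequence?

6

One longest increasing subsequence is 4, 6, 10, 14, 16, 20 (positions 2,3,6,7,9,10), of length 6; no longer one exists.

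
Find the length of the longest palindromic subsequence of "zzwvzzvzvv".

One longest palindromic subsequence is zvzzvz (positions 2,4,5,6,7,8); it reads the same forward and backward, and the interval DP gives dp[1][10] = 6.

6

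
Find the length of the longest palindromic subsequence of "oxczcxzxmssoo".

7

Using dp[i][j] = 2 + dp[i+1][j−1] if the ends match, else max(dp[i+1][j], dp[i][j−1]):
dp[1][13] = 7. A witness is oxzxzxo at positions 1,2,4,6,7,8,13.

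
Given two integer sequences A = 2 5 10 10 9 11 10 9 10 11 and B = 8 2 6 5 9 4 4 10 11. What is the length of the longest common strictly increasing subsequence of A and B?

5

For each value that appears in both, track the longest common increasing run ending there.
The best achievable length is 5; one witness is 2, 5, 9, 10, 11 (A-positions 1,2,5,7,10, B-positions 2,4,5,8,9).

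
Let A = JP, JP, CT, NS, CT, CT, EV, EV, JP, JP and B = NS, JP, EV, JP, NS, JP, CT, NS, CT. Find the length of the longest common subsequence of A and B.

A longest common subsequence is JP, JP, CT, NS, CT (length 5); the LCS DP confirms no longer common subsequence exists.

5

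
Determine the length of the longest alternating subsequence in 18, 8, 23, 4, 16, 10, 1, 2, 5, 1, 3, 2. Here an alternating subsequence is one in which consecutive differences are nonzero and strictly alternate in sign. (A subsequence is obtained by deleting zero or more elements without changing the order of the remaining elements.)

Track the best alternating length ending on an up-step vs a down-step at each position: up/down = 1/1, 1/2, 3/1, 1/4, 5/4, 5/6, 1/6, 7/6, 7/6, 1/8, 9/8, 9/10.
The maximum over both is 10; one such subsequence is 18, 8, 23, 4, 16, 1, 2, 1, 3, 2.

10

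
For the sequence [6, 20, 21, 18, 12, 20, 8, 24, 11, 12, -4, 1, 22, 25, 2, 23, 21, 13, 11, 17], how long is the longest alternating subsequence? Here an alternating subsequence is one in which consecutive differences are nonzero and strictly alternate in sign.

14

Track the best alternating length ending on an up-step vs a down-step at each position: up/down = 1/1, 2/1, 2/1, 2/3, 2/3, 4/3, 2/5, 6/1, 6/7, 8/7, 1/9, 10/9, 10/7, 10/1, 10/11, 12/11, 12/13, 12/13, 12/13, 14/13.
The maximum over both is 14; one such subsequence is 6, 20, 18, 20, 8, 24, 11, 12, -4, 22, 2, 23, 13, 17.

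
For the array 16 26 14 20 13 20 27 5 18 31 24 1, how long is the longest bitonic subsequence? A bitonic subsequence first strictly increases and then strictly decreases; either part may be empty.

6

One longest bitonic subsequence is 16, 26, 20, 13, 5, 1 (positions 1,2,4,5,8,12): it rises to 26 then falls. Length 6 is optimal.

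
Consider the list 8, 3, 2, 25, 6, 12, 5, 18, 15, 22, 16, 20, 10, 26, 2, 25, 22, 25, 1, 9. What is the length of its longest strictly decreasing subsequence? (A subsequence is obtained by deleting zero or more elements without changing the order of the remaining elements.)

6

Scanning left to right, the best length ending at each element is: 8→1, 3→2, 2→3, 25→1, 6→2, 12→2, 5→3, 18→2, 15→3, 22→2, 16→3, 20→3, 10→4, 26→1, 2→5, 25→2, 22→3, 25→2, 1→6, 9→5.
So the longest decreasing subsequence has length 6, e.g. 25, 18, 15, 10, 2, 1.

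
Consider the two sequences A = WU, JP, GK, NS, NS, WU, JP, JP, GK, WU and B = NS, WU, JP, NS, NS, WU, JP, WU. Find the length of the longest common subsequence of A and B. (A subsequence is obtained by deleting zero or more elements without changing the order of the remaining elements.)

7

A longest common subsequence is WU, JP, NS, NS, WU, JP, WU (length 7); the LCS DP confirms no longer common subsequence exists.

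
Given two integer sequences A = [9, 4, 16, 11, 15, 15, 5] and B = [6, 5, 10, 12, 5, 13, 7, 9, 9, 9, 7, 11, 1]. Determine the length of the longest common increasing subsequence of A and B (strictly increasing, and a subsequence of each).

For each value that appears in both, track the longest common increasing run ending there.
The best achievable length is 2; one witness is 9, 11 (A-positions 1,4, B-positions 8,12).

2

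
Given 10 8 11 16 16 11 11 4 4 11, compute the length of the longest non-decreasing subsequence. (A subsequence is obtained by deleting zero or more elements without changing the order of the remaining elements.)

5

One longest non-decreasing subsequence is 10, 11, 11, 11, 11 (positions 1,3,6,7,10), of length 5; no longer one exists.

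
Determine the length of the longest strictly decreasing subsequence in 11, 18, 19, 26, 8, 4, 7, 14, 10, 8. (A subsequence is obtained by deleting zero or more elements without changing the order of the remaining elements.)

4

Let dp[i] be the longest decreasing subsequence ending at position i. Then dp = [1, 1, 1, 1, 2, 3, 3, 2, 3, 4].
The maximum is 4; one witness is 18, 14, 10, 8 at positions 2,8,9,10.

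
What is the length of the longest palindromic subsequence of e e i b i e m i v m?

One longest palindromic subsequence is eibie (positions 2,3,4,5,6); it reads the same forward and backward, and the interval DP gives dp[1][10] = 5.

5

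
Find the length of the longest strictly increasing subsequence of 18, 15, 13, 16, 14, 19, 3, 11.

Scanning left to right, the best length ending at each element is: 18→1, 15→1, 13→1, 16→2, 14→2, 19→3, 3→1, 11→2.
So the longest increasing subsequence has length 3, e.g. 15, 16, 19.

3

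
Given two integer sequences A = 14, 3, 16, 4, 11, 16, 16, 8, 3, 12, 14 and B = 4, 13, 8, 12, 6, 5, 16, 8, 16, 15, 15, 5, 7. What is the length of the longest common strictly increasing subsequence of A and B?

For each value that appears in both, track the longest common increasing run ending there.
The best achievable length is 3; one witness is 4, 8, 12 (A-positions 4,8,10, B-positions 1,3,4).

3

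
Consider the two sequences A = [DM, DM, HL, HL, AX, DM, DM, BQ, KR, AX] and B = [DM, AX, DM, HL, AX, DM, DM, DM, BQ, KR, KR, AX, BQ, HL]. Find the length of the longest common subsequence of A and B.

Backtracking the LCS table gives one alignment: DM (A1,B1) → DM (A2,B3) → HL (A4,B4) → AX (A5,B5) → DM (A6,B7) → DM (A7,B8) → BQ (A8,B9) → KR (A9,B11) → AX (A10,B12).
So the longest common subsequence has length 9.

9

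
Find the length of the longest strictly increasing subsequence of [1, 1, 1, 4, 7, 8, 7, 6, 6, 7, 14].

5

One longest increasing subsequence is 1, 4, 7, 8, 14 (positions 1,4,5,6,11), of length 5; no longer one exists.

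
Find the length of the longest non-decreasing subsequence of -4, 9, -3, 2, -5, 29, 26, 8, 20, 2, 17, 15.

5

One longest non-decreasing subsequence is -4, -3, 2, 8, 20 (positions 1,3,4,8,9), of length 5; no longer one exists.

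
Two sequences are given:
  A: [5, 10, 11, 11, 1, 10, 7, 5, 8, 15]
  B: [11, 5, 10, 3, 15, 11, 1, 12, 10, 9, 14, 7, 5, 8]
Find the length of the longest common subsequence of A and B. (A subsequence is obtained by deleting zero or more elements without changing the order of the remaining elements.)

Backtracking the LCS table gives one alignment: 5 (A1,B2) → 10 (A2,B3) → 11 (A4,B6) → 1 (A5,B7) → 10 (A6,B9) → 7 (A7,B12) → 5 (A8,B13) → 8 (A9,B14).
So the longest common subsequence has length 8.

8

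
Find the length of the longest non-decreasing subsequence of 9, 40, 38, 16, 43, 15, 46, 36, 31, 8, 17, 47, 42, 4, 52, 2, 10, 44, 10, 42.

One longest non-decreasing subsequence is 9, 40, 43, 46, 47, 52 (positions 1,2,5,7,12,15), of length 6; no longer one exists.

6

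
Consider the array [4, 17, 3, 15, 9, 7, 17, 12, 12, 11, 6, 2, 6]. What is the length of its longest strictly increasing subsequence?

3

One longest increasing subsequence is 4, 15, 17 (positions 1,4,7), of length 3; no longer one exists.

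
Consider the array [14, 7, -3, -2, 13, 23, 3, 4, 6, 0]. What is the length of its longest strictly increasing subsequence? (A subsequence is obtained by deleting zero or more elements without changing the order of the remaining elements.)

Let dp[i] be the longest increasing subsequence ending at position i. Then dp = [1, 1, 1, 2, 3, 4, 3, 4, 5, 3].
The maximum is 5; one witness is -3, -2, 3, 4, 6 at positions 3,4,7,8,9.

5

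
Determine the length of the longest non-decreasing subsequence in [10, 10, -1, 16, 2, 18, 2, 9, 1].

4

Let dp[i] be the longest non-decreasing subsequence ending at position i. Then dp = [1, 2, 1, 3, 2, 4, 3, 4, 2].
The maximum is 4; one witness is 10, 10, 16, 18 at positions 1,2,4,6.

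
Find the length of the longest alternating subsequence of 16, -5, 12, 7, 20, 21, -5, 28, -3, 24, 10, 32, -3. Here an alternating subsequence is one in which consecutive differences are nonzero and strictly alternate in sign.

12

A longest alternating subsequence is 16, -5, 12, 7, 20, -5, 28, -3, 24, 10, 32, -3 (positions 1,2,3,4,5,7,8,9,10,11,12,13); its 11 consecutive differences strictly alternate in sign, and length 12 is optimal.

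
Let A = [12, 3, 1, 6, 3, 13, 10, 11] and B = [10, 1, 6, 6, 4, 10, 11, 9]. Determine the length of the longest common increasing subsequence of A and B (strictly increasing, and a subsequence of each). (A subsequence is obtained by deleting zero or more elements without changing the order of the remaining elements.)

For each value that appears in both, track the longest common increasing run ending there.
The best achievable length is 4; one witness is 1, 6, 10, 11 (A-positions 3,4,7,8, B-positions 2,3,6,7).

4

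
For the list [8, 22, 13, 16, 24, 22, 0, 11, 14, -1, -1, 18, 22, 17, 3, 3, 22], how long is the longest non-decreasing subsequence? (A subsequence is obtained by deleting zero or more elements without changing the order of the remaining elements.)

Scanning left to right, the best length ending at each element is: 8→1, 22→2, 13→2, 16→3, 24→4, 22→4, 0→1, 11→2, 14→3, -1→1, -1→2, 18→4, 22→5, 17→4, 3→3, 3→4, 22→6.
So the longest non-decreasing subsequence has length 6, e.g. 8, 13, 16, 22, 22, 22.

6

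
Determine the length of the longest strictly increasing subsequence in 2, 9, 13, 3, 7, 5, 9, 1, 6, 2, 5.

4

One longest increasing subsequence is 2, 3, 7, 9 (positions 1,4,5,7), of length 4; no longer one exists.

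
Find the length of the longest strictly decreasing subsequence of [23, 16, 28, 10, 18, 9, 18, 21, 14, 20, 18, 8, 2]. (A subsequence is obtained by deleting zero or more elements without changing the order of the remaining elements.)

6

One longest decreasing subsequence is 23, 16, 10, 9, 8, 2 (positions 1,2,4,6,12,13), of length 6; no longer one exists.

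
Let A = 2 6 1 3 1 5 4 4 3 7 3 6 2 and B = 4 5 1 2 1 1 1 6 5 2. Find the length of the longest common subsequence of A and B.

5

A longest common subsequence is 2, 1, 1, 5, 2 (length 5); the LCS DP confirms no longer common subsequence exists.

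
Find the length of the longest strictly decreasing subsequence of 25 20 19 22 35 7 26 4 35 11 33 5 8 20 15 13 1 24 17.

Scanning left to right, the best length ending at each element is: 25→1, 20→2, 19→3, 22→2, 35→1, 7→4, 26→2, 4→5, 35→1, 11→4, 33→2, 5→5, 8→5, 20→3, 15→4, 13→5, 1→6, 24→3, 17→4.
So the longest decreasing subsequence has length 6, e.g. 25, 20, 19, 7, 4, 1.

6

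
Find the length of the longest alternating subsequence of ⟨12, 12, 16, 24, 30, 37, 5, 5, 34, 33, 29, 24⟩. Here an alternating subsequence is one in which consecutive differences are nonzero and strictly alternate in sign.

Track the best alternating length ending on an up-step vs a down-step at each position: up/down = 1/1, 1/1, 2/1, 2/1, 2/1, 2/1, 1/3, 1/3, 4/3, 4/5, 4/5, 4/5.
The maximum over both is 5; one such subsequence is 12, 16, 5, 34, 33.

5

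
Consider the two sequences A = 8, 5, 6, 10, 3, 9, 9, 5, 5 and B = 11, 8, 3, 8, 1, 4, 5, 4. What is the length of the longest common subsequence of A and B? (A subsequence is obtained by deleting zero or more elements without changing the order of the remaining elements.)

Backtracking the LCS table gives one alignment: 8 (A1,B2) → 3 (A5,B3) → 5 (A8,B7).
So the longest common subsequence has length 3.

3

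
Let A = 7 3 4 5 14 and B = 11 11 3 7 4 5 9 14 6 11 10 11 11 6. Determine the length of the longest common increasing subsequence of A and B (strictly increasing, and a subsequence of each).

4

For each value that appears in both, track the longest common increasing run ending there.
The best achievable length is 4; one witness is 3, 4, 5, 14 (A-positions 2,3,4,5, B-positions 3,5,6,8).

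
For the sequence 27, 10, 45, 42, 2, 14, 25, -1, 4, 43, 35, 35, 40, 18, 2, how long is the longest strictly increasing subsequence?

Scanning left to right, the best length ending at each element is: 27→1, 10→1, 45→2, 42→2, 2→1, 14→2, 25→3, -1→1, 4→2, 43→4, 35→4, 35→4, 40→5, 18→3, 2→2.
So the longest increasing subsequence has length 5, e.g. 10, 14, 25, 35, 40.

5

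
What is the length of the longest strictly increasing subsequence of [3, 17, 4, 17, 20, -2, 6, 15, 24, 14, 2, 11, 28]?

One longest increasing subsequence is 3, 4, 17, 20, 24, 28 (positions 1,3,4,5,9,13), of length 6; no longer one exists.

6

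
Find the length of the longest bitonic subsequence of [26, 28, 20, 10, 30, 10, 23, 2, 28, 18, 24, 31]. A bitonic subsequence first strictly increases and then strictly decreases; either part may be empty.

5

One longest bitonic subsequence is 26, 28, 20, 10, 2 (positions 1,2,3,6,8): it rises to 28 then falls. Length 5 is optimal.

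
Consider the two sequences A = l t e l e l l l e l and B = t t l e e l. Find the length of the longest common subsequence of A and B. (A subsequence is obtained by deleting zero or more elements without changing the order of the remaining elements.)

Backtracking the LCS table gives one alignment: t (A2,B2) → l (A4,B3) → e (A5,B4) → e (A9,B5) → l (A10,B6).
So the longest common subsequence has length 5.

5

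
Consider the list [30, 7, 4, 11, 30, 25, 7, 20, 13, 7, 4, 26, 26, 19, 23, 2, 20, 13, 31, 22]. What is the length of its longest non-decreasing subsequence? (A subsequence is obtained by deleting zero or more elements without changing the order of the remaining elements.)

6

Let dp[i] be the longest non-decreasing subsequence ending at position i. Then dp = [1, 1, 1, 2, 3, 3, 2, 3, 3, 3, 2, 4, 5, 4, 5, 1, 5, 4, 6, 6].
The maximum is 6; one witness is 7, 11, 25, 26, 26, 31 at positions 2,4,6,12,13,19.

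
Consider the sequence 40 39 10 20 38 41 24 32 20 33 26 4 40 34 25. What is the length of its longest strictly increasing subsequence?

6

Scanning left to right, the best length ending at each element is: 40→1, 39→1, 10→1, 20→2, 38→3, 41→4, 24→3, 32→4, 20→2, 33→5, 26→4, 4→1, 40→6, 34→6, 25→4.
So the longest increasing subsequence has length 6, e.g. 10, 20, 24, 32, 33, 40.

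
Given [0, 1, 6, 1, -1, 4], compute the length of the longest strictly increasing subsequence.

3

Scanning left to right, the best length ending at each element is: 0→1, 1→2, 6→3, 1→2, -1→1, 4→3.
So the longest increasing subsequence has length 3, e.g. 0, 1, 6.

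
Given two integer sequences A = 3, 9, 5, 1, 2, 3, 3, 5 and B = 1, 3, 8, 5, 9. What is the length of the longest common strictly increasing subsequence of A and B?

3

For each value that appears in both, track the longest common increasing run ending there.
The best achievable length is 3; one witness is 1, 3, 5 (A-positions 4,6,8, B-positions 1,2,4).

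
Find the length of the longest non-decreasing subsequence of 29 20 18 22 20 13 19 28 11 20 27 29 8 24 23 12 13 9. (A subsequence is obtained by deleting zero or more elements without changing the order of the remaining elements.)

5

Let dp[i] be the longest non-decreasing subsequence ending at position i. Then dp = [1, 1, 1, 2, 2, 1, 2, 3, 1, 3, 4, 5, 1, 4, 4, 2, 3, 2].
The maximum is 5; one witness is 20, 20, 20, 27, 29 at positions 2,5,10,11,12.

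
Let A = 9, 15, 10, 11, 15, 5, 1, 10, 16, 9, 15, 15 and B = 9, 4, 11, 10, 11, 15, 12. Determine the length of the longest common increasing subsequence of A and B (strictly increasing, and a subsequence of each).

4

For each value that appears in both, track the longest common increasing run ending there.
The best achievable length is 4; one witness is 9, 10, 11, 15 (A-positions 1,3,4,5, B-positions 1,4,5,6).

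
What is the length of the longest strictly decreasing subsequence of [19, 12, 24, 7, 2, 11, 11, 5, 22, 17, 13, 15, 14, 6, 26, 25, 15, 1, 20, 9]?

7

Let dp[i] be the longest decreasing subsequence ending at position i. Then dp = [1, 2, 1, 3, 4, 3, 3, 4, 2, 3, 4, 4, 5, 6, 1, 2, 4, 7, 3, 6].
The maximum is 7; one witness is 24, 22, 17, 15, 14, 6, 1 at positions 3,9,10,12,13,14,18.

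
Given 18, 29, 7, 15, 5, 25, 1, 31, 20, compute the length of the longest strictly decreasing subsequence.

One longest decreasing subsequence is 18, 7, 5, 1 (positions 1,3,5,7), of length 4; no longer one exists.

4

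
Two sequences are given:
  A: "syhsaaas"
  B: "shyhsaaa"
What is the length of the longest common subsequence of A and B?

Backtracking the LCS table gives one alignment: s (A1,B1) → y (A2,B3) → h (A3,B4) → s (A4,B5) → a (A5,B6) → a (A6,B7) → a (A7,B8).
So the longest common subsequence has length 7.

7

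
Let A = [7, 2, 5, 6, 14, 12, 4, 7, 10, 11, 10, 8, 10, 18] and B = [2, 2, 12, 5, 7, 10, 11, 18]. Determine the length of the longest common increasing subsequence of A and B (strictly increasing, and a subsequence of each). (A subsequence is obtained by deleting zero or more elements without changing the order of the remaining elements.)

A longest common strictly increasing subsequence is 2, 5, 7, 10, 11, 18 (length 6); it appears in order in both A and B, and no longer such subsequence exists.

6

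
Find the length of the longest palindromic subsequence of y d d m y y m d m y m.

One longest palindromic subsequence is ydmyymdy (positions 1,3,4,5,6,7,8,10); it reads the same forward and backward, and the interval DP gives dp[1][11] = 8.

8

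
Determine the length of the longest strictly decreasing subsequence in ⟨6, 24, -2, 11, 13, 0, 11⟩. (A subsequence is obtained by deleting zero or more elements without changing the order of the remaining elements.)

3

Let dp[i] be the longest decreasing subsequence ending at position i. Then dp = [1, 1, 2, 2, 2, 3, 3].
The maximum is 3; one witness is 24, 11, 0 at positions 2,4,6.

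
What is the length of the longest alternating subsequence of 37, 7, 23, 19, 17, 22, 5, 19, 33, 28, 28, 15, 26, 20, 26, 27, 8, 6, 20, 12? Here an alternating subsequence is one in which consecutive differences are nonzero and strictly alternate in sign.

14

Track the best alternating length ending on an up-step vs a down-step at each position: up/down = 1/1, 1/2, 3/2, 3/4, 3/4, 5/4, 1/6, 7/6, 7/2, 7/8, 7/8, 7/8, 9/8, 9/10, 11/8, 11/8, 7/12, 7/12, 13/12, 13/14.
The maximum over both is 14; one such subsequence is 37, 7, 23, 19, 22, 5, 19, 15, 26, 20, 26, 8, 20, 12.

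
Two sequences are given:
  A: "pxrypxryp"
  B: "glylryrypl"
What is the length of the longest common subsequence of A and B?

5

A longest common subsequence is ryryp (length 5); the LCS DP confirms no longer common subsequence exists.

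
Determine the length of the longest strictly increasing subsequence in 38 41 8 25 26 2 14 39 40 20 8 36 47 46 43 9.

6

One longest increasing subsequence is 8, 25, 26, 39, 40, 47 (positions 3,4,5,8,9,13), of length 6; no longer one exists.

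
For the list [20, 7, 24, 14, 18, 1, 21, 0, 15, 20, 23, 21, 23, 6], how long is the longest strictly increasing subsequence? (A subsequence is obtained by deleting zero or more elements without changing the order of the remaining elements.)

6

Let dp[i] be the longest increasing subsequence ending at position i. Then dp = [1, 1, 2, 2, 3, 1, 4, 1, 3, 4, 5, 5, 6, 2].
The maximum is 6; one witness is 7, 14, 18, 20, 21, 23 at positions 2,4,5,10,12,13.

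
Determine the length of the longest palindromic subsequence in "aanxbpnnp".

4

One longest palindromic subsequence is pnnp (positions 6,7,8,9); it reads the same forward and backward, and the interval DP gives dp[1][9] = 4.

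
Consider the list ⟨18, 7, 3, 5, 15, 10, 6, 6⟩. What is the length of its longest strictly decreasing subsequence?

Let dp[i] be the longest decreasing subsequence ending at position i. Then dp = [1, 2, 3, 3, 2, 3, 4, 4].
The maximum is 4; one witness is 18, 15, 10, 6 at positions 1,5,6,7.

4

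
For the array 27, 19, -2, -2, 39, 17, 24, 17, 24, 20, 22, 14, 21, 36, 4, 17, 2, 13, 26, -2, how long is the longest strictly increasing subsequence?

5

Scanning left to right, the best length ending at each element is: 27→1, 19→1, -2→1, -2→1, 39→2, 17→2, 24→3, 17→2, 24→3, 20→3, 22→4, 14→2, 21→4, 36→5, 4→2, 17→3, 2→2, 13→3, 26→5, -2→1.
So the longest increasing subsequence has length 5, e.g. -2, 17, 20, 22, 36.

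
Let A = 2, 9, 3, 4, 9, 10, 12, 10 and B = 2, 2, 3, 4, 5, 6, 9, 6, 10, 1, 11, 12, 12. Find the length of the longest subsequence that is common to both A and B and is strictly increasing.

6

A longest common strictly increasing subsequence is 2, 3, 4, 9, 10, 12 (length 6); it appears in order in both A and B, and no longer such subsequence exists.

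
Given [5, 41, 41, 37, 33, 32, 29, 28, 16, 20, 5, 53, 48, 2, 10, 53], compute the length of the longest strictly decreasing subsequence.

9

One longest decreasing subsequence is 41, 37, 33, 32, 29, 28, 16, 5, 2 (positions 2,4,5,6,7,8,9,11,14), of length 9; no longer one exists.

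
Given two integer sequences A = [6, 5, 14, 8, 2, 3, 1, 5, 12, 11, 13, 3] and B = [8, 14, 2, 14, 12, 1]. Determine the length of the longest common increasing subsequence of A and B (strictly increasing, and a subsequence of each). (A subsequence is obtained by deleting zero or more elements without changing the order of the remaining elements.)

2

For each value that appears in both, track the longest common increasing run ending there.
The best achievable length is 2; one witness is 8, 12 (A-positions 4,9, B-positions 1,5).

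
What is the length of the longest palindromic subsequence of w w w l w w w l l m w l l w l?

Using dp[i][j] = 2 + dp[i+1][j−1] if the ends match, else max(dp[i+1][j], dp[i][j−1]):
dp[1][15] = 9. A witness is lwllwllwl at positions 4,5,8,9,11,12,13,14,15.

9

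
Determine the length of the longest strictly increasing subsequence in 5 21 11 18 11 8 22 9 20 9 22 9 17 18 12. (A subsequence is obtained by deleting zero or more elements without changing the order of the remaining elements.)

5

One longest increasing subsequence is 5, 11, 18, 20, 22 (positions 1,3,4,9,11), of length 5; no longer one exists.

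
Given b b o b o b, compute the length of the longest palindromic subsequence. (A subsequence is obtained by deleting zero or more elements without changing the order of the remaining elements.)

5

One longest palindromic subsequence is bobob (positions 1,3,4,5,6); it reads the same forward and backward, and the interval DP gives dp[1][6] = 5.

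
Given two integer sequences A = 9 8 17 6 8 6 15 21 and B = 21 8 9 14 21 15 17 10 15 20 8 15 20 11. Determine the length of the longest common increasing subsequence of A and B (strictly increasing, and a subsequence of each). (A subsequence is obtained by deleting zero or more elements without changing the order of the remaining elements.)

2

For each value that appears in both, track the longest common increasing run ending there.
The best achievable length is 2; one witness is 8, 21 (A-positions 2,8, B-positions 2,5).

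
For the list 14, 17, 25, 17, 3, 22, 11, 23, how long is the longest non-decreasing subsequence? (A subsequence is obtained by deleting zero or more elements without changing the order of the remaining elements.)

5

Let dp[i] be the longest non-decreasing subsequence ending at position i. Then dp = [1, 2, 3, 3, 1, 4, 2, 5].
The maximum is 5; one witness is 14, 17, 17, 22, 23 at positions 1,2,4,6,8.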